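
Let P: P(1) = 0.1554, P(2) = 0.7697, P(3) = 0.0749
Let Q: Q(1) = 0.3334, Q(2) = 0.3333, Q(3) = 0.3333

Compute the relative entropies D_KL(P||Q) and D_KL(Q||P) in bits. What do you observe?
D_KL(P||Q) = 0.5969 bits, D_KL(Q||P) = 0.6826 bits. The two directions give different values (D_KL(Q||P) exceeds D_KL(P||Q) by 0.0857 bits): KL divergence is asymmetric.

D_KL(P||Q) = Σ P(x) log₂(P(x)/Q(x))

Computing term by term:
  P(1)·log₂(P(1)/Q(1)) = 0.1554·log₂(0.1554/0.3334) = -0.17114
  P(2)·log₂(P(2)/Q(2)) = 0.7697·log₂(0.7697/0.3333) = 0.92939
  P(3)·log₂(P(3)/Q(3)) = 0.0749·log₂(0.0749/0.3333) = -0.16132

D_KL(P||Q) = -0.17114 + 0.92939 - 0.16132 = 0.59693 ≈ 0.5969 bits

D_KL(Q||P) = Σ Q(x) log₂(Q(x)/P(x))

Computing term by term:
  Q(1)·log₂(Q(1)/P(1)) = 0.3334·log₂(0.3334/0.1554) = 0.36716
  Q(2)·log₂(Q(2)/P(2)) = 0.3333·log₂(0.3333/0.7697) = -0.40245
  Q(3)·log₂(Q(3)/P(3)) = 0.3333·log₂(0.3333/0.0749) = 0.71786

D_KL(Q||P) = 0.36716 - 0.40245 + 0.71786 = 0.68257 ≈ 0.6826 bits

These are NOT equal (difference: 0.0857 bits). KL divergence is asymmetric: D_KL(P||Q) ≠ D_KL(Q||P) in general.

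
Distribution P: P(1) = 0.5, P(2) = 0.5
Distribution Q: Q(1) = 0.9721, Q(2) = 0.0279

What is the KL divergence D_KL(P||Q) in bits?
1.6022 bits

D_KL(P||Q) = Σ P(x) log₂(P(x)/Q(x))

Computing term by term:
  P(1)·log₂(P(1)/Q(1)) = 0.5·log₂(0.5/0.9721) = -0.47959
  P(2)·log₂(P(2)/Q(2)) = 0.5·log₂(0.5/0.0279) = 2.08180

D_KL(P||Q) = -0.47959 + 2.08180 = 1.60221 ≈ 1.6022 bits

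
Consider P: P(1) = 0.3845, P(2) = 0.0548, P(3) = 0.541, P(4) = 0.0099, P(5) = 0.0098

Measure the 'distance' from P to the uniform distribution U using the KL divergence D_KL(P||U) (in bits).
0.9513 bits

U(i) = 1/5 for all i

D_KL(P||U) = Σ P(x) log₂(P(x) / (1/5))
           = Σ P(x) log₂(P(x)) + log₂(5)
           = log₂(5) - H(P)

H(P) = -Σ P(x) log₂(P(x)):
  -P(1)·log₂(P(1)) = -(0.3845)·log₂(0.3845) = 0.53020
  -P(2)·log₂(P(2)) = -(0.0548)·log₂(0.0548) = 0.22959
  -P(3)·log₂(P(3)) = -(0.541)·log₂(0.541) = 0.47949
  -P(4)·log₂(P(4)) = -(0.0099)·log₂(0.0099) = 0.06592
  -P(5)·log₂(P(5)) = -(0.0098)·log₂(0.0098) = 0.06540
H(P) = 0.53020 + 0.22959 + 0.47949 + 0.06592 + 0.06540 = 1.37060 bits

log₂(5) = 2.32193 bits

D_KL(P||U) = 2.32193 - 1.37060 = 0.95133 ≈ 0.9513 bits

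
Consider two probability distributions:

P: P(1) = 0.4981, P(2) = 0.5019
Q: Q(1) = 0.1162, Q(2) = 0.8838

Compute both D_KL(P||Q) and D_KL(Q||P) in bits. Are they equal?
D_KL(P||Q) = 0.6362 bits, D_KL(Q||P) = 0.4775 bits. No, they are not equal.

D_KL(P||Q) = Σ P(x) log₂(P(x)/Q(x))

Computing term by term:
  P(1)·log₂(P(1)/Q(1)) = 0.4981·log₂(0.4981/0.1162) = 1.04592
  P(2)·log₂(P(2)/Q(2)) = 0.5019·log₂(0.5019/0.8838) = -0.40971

D_KL(P||Q) = 1.04592 - 0.40971 = 0.63621 ≈ 0.6362 bits

D_KL(Q||P) = Σ Q(x) log₂(Q(x)/P(x))

Computing term by term:
  Q(1)·log₂(Q(1)/P(1)) = 0.1162·log₂(0.1162/0.4981) = -0.24400
  Q(2)·log₂(Q(2)/P(2)) = 0.8838·log₂(0.8838/0.5019) = 0.72146

D_KL(Q||P) = -0.24400 + 0.72146 = 0.47746 ≈ 0.4775 bits

These are NOT equal (difference: 0.1587 bits). KL divergence is asymmetric: D_KL(P||Q) ≠ D_KL(Q||P) in general.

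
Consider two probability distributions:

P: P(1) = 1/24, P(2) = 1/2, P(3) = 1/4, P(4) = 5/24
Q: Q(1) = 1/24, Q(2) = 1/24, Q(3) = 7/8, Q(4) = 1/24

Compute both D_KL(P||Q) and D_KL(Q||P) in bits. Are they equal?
D_KL(P||Q) = 1.8244 bits, D_KL(Q||P) = 1.3353 bits. No, they are not equal.

D_KL(P||Q) = Σ P(x) log₂(P(x)/Q(x))

Computing term by term:
  P(1)·log₂(P(1)/Q(1)) = (1/24)·log₂((1/24)/(1/24)) = 0.00000
  P(2)·log₂(P(2)/Q(2)) = (1/2)·log₂((1/2)/(1/24)) = 1.79248
  P(3)·log₂(P(3)/Q(3)) = (1/4)·log₂((1/4)/(7/8)) = -0.45184
  P(4)·log₂(P(4)/Q(4)) = (5/24)·log₂((5/24)/(1/24)) = 0.48374

D_KL(P||Q) = 0.00000 + 1.79248 - 0.45184 + 0.48374 = 1.82438 ≈ 1.8244 bits

D_KL(Q||P) = Σ Q(x) log₂(Q(x)/P(x))

Computing term by term:
  Q(1)·log₂(Q(1)/P(1)) = (1/24)·log₂((1/24)/(1/24)) = 0.00000
  Q(2)·log₂(Q(2)/P(2)) = (1/24)·log₂((1/24)/(1/2)) = -0.14937
  Q(3)·log₂(Q(3)/P(3)) = (7/8)·log₂((7/8)/(1/4)) = 1.58144
  Q(4)·log₂(Q(4)/P(4)) = (1/24)·log₂((1/24)/(5/24)) = -0.09675

D_KL(Q||P) = 0.00000 - 0.14937 + 1.58144 - 0.09675 = 1.33532 ≈ 1.3353 bits

These are NOT equal (difference: 0.4891 bits). KL divergence is asymmetric: D_KL(P||Q) ≠ D_KL(Q||P) in general.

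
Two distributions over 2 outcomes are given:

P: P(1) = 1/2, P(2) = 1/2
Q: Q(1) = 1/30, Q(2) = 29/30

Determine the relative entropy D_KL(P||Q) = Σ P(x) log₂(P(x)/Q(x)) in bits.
1.4779 bits

D_KL(P||Q) = Σ P(x) log₂(P(x)/Q(x))

Computing term by term:
  P(1)·log₂(P(1)/Q(1)) = (1/2)·log₂((1/2)/(1/30)) = 1.95345
  P(2)·log₂(P(2)/Q(2)) = (1/2)·log₂((1/2)/(29/30)) = -0.47555

D_KL(P||Q) = 1.95345 - 0.47555 = 1.47790 ≈ 1.4779 bits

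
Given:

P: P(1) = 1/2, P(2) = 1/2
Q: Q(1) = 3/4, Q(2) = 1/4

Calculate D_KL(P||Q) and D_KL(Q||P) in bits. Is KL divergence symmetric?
D_KL(P||Q) = 0.2075 bits, D_KL(Q||P) = 0.1887 bits. No, KL divergence is not symmetric.

D_KL(P||Q) = Σ P(x) log₂(P(x)/Q(x))

Computing term by term:
  P(1)·log₂(P(1)/Q(1)) = (1/2)·log₂((1/2)/(3/4)) = -0.29248
  P(2)·log₂(P(2)/Q(2)) = (1/2)·log₂((1/2)/(1/4)) = 0.50000

D_KL(P||Q) = -0.29248 + 0.50000 = 0.20752 ≈ 0.2075 bits

D_KL(Q||P) = Σ Q(x) log₂(Q(x)/P(x))

Computing term by term:
  Q(1)·log₂(Q(1)/P(1)) = (3/4)·log₂((3/4)/(1/2)) = 0.43872
  Q(2)·log₂(Q(2)/P(2)) = (1/4)·log₂((1/4)/(1/2)) = -0.25000

D_KL(Q||P) = 0.43872 - 0.25000 = 0.18872 ≈ 0.1887 bits

These are NOT equal (difference: 0.0188 bits). KL divergence is asymmetric: D_KL(P||Q) ≠ D_KL(Q||P) in general.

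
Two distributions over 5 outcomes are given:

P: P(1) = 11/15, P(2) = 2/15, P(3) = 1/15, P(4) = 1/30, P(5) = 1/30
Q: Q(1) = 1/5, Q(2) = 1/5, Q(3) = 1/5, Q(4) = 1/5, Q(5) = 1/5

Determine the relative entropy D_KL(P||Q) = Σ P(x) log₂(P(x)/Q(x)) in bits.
1.0186 bits

D_KL(P||Q) = Σ P(x) log₂(P(x)/Q(x))

Computing term by term:
  P(1)·log₂(P(1)/Q(1)) = (11/15)·log₂((11/15)/(1/5)) = 1.37461
  P(2)·log₂(P(2)/Q(2)) = (2/15)·log₂((2/15)/(1/5)) = -0.07800
  P(3)·log₂(P(3)/Q(3)) = (1/15)·log₂((1/15)/(1/5)) = -0.10566
  P(4)·log₂(P(4)/Q(4)) = (1/30)·log₂((1/30)/(1/5)) = -0.08617
  P(5)·log₂(P(5)/Q(5)) = (1/30)·log₂((1/30)/(1/5)) = -0.08617

D_KL(P||Q) = 1.37461 - 0.07800 - 0.10566 - 0.08617 - 0.08617 = 1.01861 ≈ 1.0186 bits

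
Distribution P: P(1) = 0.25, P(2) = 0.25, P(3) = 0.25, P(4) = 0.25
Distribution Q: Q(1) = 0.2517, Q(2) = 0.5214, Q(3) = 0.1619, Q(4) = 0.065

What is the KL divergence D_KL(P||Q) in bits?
0.3750 bits

D_KL(P||Q) = Σ P(x) log₂(P(x)/Q(x))

Computing term by term:
  P(1)·log₂(P(1)/Q(1)) = 0.25·log₂(0.25/0.2517) = -0.00244
  P(2)·log₂(P(2)/Q(2)) = 0.25·log₂(0.25/0.5214) = -0.26512
  P(3)·log₂(P(3)/Q(3)) = 0.25·log₂(0.25/0.1619) = 0.15671
  P(4)·log₂(P(4)/Q(4)) = 0.25·log₂(0.25/0.065) = 0.48585

D_KL(P||Q) = -0.00244 - 0.26512 + 0.15671 + 0.48585 = 0.37500 ≈ 0.3750 bits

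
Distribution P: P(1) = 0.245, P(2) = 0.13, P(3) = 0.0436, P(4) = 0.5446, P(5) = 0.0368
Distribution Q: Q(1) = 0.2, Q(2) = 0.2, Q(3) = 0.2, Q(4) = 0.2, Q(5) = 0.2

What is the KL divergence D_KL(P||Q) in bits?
0.5923 bits

D_KL(P||Q) = Σ P(x) log₂(P(x)/Q(x))

Computing term by term:
  P(1)·log₂(P(1)/Q(1)) = 0.245·log₂(0.245/0.2) = 0.07173
  P(2)·log₂(P(2)/Q(2)) = 0.13·log₂(0.13/0.2) = -0.08079
  P(3)·log₂(P(3)/Q(3)) = 0.0436·log₂(0.0436/0.2) = -0.09582
  P(4)·log₂(P(4)/Q(4)) = 0.5446·log₂(0.5446/0.2) = 0.78705
  P(5)·log₂(P(5)/Q(5)) = 0.0368·log₂(0.0368/0.2) = -0.08987

D_KL(P||Q) = 0.07173 - 0.08079 - 0.09582 + 0.78705 - 0.08987 = 0.59230 ≈ 0.5923 bits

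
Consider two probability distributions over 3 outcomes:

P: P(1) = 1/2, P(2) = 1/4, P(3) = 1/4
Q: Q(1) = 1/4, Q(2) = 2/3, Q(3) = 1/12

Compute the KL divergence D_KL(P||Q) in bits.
0.5425 bits

D_KL(P||Q) = Σ P(x) log₂(P(x)/Q(x))

Computing term by term:
  P(1)·log₂(P(1)/Q(1)) = (1/2)·log₂((1/2)/(1/4)) = 0.50000
  P(2)·log₂(P(2)/Q(2)) = (1/4)·log₂((1/4)/(2/3)) = -0.35376
  P(3)·log₂(P(3)/Q(3)) = (1/4)·log₂((1/4)/(1/12)) = 0.39624

D_KL(P||Q) = 0.50000 - 0.35376 + 0.39624 = 0.54248 ≈ 0.5425 bits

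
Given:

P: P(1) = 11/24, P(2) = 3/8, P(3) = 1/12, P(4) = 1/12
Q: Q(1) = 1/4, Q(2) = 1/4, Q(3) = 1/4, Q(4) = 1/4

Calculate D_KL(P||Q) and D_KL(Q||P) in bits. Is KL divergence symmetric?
D_KL(P||Q) = 0.3560 bits, D_KL(Q||P) = 0.4276 bits. No, KL divergence is not symmetric.

D_KL(P||Q) = Σ P(x) log₂(P(x)/Q(x))

Computing term by term:
  P(1)·log₂(P(1)/Q(1)) = (11/24)·log₂((11/24)/(1/4)) = 0.40080
  P(2)·log₂(P(2)/Q(2)) = (3/8)·log₂((3/8)/(1/4)) = 0.21936
  P(3)·log₂(P(3)/Q(3)) = (1/12)·log₂((1/12)/(1/4)) = -0.13208
  P(4)·log₂(P(4)/Q(4)) = (1/12)·log₂((1/12)/(1/4)) = -0.13208

D_KL(P||Q) = 0.40080 + 0.21936 - 0.13208 - 0.13208 = 0.35600 ≈ 0.3560 bits

D_KL(Q||P) = Σ Q(x) log₂(Q(x)/P(x))

Computing term by term:
  Q(1)·log₂(Q(1)/P(1)) = (1/4)·log₂((1/4)/(11/24)) = -0.21862
  Q(2)·log₂(Q(2)/P(2)) = (1/4)·log₂((1/4)/(3/8)) = -0.14624
  Q(3)·log₂(Q(3)/P(3)) = (1/4)·log₂((1/4)/(1/12)) = 0.39624
  Q(4)·log₂(Q(4)/P(4)) = (1/4)·log₂((1/4)/(1/12)) = 0.39624

D_KL(Q||P) = -0.21862 - 0.14624 + 0.39624 + 0.39624 = 0.42762 ≈ 0.4276 bits

These are NOT equal (difference: 0.0716 bits). KL divergence is asymmetric: D_KL(P||Q) ≠ D_KL(Q||P) in general.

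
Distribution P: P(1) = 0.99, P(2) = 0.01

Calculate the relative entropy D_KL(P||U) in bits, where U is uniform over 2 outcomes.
0.9192 bits

U(i) = 1/2 for all i

D_KL(P||U) = Σ P(x) log₂(P(x) / (1/2))
           = Σ P(x) log₂(P(x)) + log₂(2)
           = log₂(2) - H(P)

H(P) = -Σ P(x) log₂(P(x)):
  -P(1)·log₂(P(1)) = -(0.99)·log₂(0.99) = 0.01435
  -P(2)·log₂(P(2)) = -(0.01)·log₂(0.01) = 0.06644
H(P) = 0.01435 + 0.06644 = 0.08079 bits

log₂(2) = 1.00000 bits

D_KL(P||U) = 1.00000 - 0.08079 = 0.91921 ≈ 0.9192 bits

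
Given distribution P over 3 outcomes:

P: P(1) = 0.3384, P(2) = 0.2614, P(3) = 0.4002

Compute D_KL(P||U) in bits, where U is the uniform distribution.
0.0212 bits

U(i) = 1/3 for all i

D_KL(P||U) = Σ P(x) log₂(P(x) / (1/3))
           = Σ P(x) log₂(P(x)) + log₂(3)
           = log₂(3) - H(P)

H(P) = -Σ P(x) log₂(P(x)):
  -P(1)·log₂(P(1)) = -(0.3384)·log₂(0.3384) = 0.52899
  -P(2)·log₂(P(2)) = -(0.2614)·log₂(0.2614) = 0.50598
  -P(3)·log₂(P(3)) = -(0.4002)·log₂(0.4002) = 0.52875
H(P) = 0.52899 + 0.50598 + 0.52875 = 1.56372 bits

log₂(3) = 1.58496 bits

D_KL(P||U) = 1.58496 - 1.56372 = 0.02124 ≈ 0.0212 bits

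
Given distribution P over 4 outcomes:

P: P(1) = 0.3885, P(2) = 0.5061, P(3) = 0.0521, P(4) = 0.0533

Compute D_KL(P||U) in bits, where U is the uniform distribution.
0.5253 bits

U(i) = 1/4 for all i

D_KL(P||U) = Σ P(x) log₂(P(x) / (1/4))
           = Σ P(x) log₂(P(x)) + log₂(4)
           = log₂(4) - H(P)

H(P) = -Σ P(x) log₂(P(x)):
  -P(1)·log₂(P(1)) = -(0.3885)·log₂(0.3885) = 0.52992
  -P(2)·log₂(P(2)) = -(0.5061)·log₂(0.5061) = 0.49725
  -P(3)·log₂(P(3)) = -(0.0521)·log₂(0.0521) = 0.22208
  -P(4)·log₂(P(4)) = -(0.0533)·log₂(0.0533) = 0.22544
H(P) = 0.52992 + 0.49725 + 0.22208 + 0.22544 = 1.47469 bits

log₂(4) = 2.00000 bits

D_KL(P||U) = 2.00000 - 1.47469 = 0.52531 ≈ 0.5253 bits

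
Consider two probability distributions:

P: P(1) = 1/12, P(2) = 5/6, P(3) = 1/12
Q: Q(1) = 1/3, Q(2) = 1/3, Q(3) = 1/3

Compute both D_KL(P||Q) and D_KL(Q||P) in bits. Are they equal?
D_KL(P||Q) = 0.7683 bits, D_KL(Q||P) = 0.8927 bits. No, they are not equal.

D_KL(P||Q) = Σ P(x) log₂(P(x)/Q(x))

Computing term by term:
  P(1)·log₂(P(1)/Q(1)) = (1/12)·log₂((1/12)/(1/3)) = -0.16667
  P(2)·log₂(P(2)/Q(2)) = (5/6)·log₂((5/6)/(1/3)) = 1.10161
  P(3)·log₂(P(3)/Q(3)) = (1/12)·log₂((1/12)/(1/3)) = -0.16667

D_KL(P||Q) = -0.16667 + 1.10161 - 0.16667 = 0.76827 ≈ 0.7683 bits

D_KL(Q||P) = Σ Q(x) log₂(Q(x)/P(x))

Computing term by term:
  Q(1)·log₂(Q(1)/P(1)) = (1/3)·log₂((1/3)/(1/12)) = 0.66667
  Q(2)·log₂(Q(2)/P(2)) = (1/3)·log₂((1/3)/(5/6)) = -0.44064
  Q(3)·log₂(Q(3)/P(3)) = (1/3)·log₂((1/3)/(1/12)) = 0.66667

D_KL(Q||P) = 0.66667 - 0.44064 + 0.66667 = 0.89270 ≈ 0.8927 bits

These are NOT equal (difference: 0.1244 bits). KL divergence is asymmetric: D_KL(P||Q) ≠ D_KL(Q||P) in general.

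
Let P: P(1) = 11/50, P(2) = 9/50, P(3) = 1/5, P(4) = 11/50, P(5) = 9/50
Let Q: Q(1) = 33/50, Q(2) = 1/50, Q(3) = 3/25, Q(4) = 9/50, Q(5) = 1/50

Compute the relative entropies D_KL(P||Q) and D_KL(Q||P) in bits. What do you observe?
D_KL(P||Q) = 1.0036 bits, D_KL(Q||P) = 0.7787 bits. The two directions give different values (D_KL(P||Q) exceeds D_KL(Q||P) by 0.2249 bits): KL divergence is asymmetric.

D_KL(P||Q) = Σ P(x) log₂(P(x)/Q(x))

Computing term by term:
  P(1)·log₂(P(1)/Q(1)) = (11/50)·log₂((11/50)/(33/50)) = -0.34869
  P(2)·log₂(P(2)/Q(2)) = (9/50)·log₂((9/50)/(1/50)) = 0.57059
  P(3)·log₂(P(3)/Q(3)) = (1/5)·log₂((1/5)/(3/25)) = 0.14739
  P(4)·log₂(P(4)/Q(4)) = (11/50)·log₂((11/50)/(9/50)) = 0.06369
  P(5)·log₂(P(5)/Q(5)) = (9/50)·log₂((9/50)/(1/50)) = 0.57059

D_KL(P||Q) = -0.34869 + 0.57059 + 0.14739 + 0.06369 + 0.57059 = 1.00357 ≈ 1.0036 bits

D_KL(Q||P) = Σ Q(x) log₂(Q(x)/P(x))

Computing term by term:
  Q(1)·log₂(Q(1)/P(1)) = (33/50)·log₂((33/50)/(11/50)) = 1.04608
  Q(2)·log₂(Q(2)/P(2)) = (1/50)·log₂((1/50)/(9/50)) = -0.06340
  Q(3)·log₂(Q(3)/P(3)) = (3/25)·log₂((3/25)/(1/5)) = -0.08844
  Q(4)·log₂(Q(4)/P(4)) = (9/50)·log₂((9/50)/(11/50)) = -0.05211
  Q(5)·log₂(Q(5)/P(5)) = (1/50)·log₂((1/50)/(9/50)) = -0.06340

D_KL(Q||P) = 1.04608 - 0.06340 - 0.08844 - 0.05211 - 0.06340 = 0.77873 ≈ 0.7787 bits

These are NOT equal (difference: 0.2249 bits). KL divergence is asymmetric: D_KL(P||Q) ≠ D_KL(Q||P) in general.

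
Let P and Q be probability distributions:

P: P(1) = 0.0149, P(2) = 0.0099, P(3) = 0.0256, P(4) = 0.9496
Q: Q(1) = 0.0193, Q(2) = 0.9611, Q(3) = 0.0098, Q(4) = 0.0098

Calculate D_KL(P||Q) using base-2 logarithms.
6.2304 bits

D_KL(P||Q) = Σ P(x) log₂(P(x)/Q(x))

Computing term by term:
  P(1)·log₂(P(1)/Q(1)) = 0.0149·log₂(0.0149/0.0193) = -0.00556
  P(2)·log₂(P(2)/Q(2)) = 0.0099·log₂(0.0099/0.9611) = -0.06535
  P(3)·log₂(P(3)/Q(3)) = 0.0256·log₂(0.0256/0.0098) = 0.03546
  P(4)·log₂(P(4)/Q(4)) = 0.9496·log₂(0.9496/0.0098) = 6.26584

D_KL(P||Q) = -0.00556 - 0.06535 + 0.03546 + 6.26584 = 6.23039 ≈ 6.2304 bits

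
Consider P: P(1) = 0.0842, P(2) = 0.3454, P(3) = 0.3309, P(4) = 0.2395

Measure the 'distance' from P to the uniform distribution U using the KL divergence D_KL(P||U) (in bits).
0.1479 bits

U(i) = 1/4 for all i

D_KL(P||U) = Σ P(x) log₂(P(x) / (1/4))
           = Σ P(x) log₂(P(x)) + log₂(4)
           = log₂(4) - H(P)

H(P) = -Σ P(x) log₂(P(x)):
  -P(1)·log₂(P(1)) = -(0.0842)·log₂(0.0842) = 0.30060
  -P(2)·log₂(P(2)) = -(0.3454)·log₂(0.3454) = 0.52973
  -P(3)·log₂(P(3)) = -(0.3309)·log₂(0.3309) = 0.52796
  -P(4)·log₂(P(4)) = -(0.2395)·log₂(0.2395) = 0.49383
H(P) = 0.30060 + 0.52973 + 0.52796 + 0.49383 = 1.85212 bits

log₂(4) = 2.00000 bits

D_KL(P||U) = 2.00000 - 1.85212 = 0.14788 ≈ 0.1479 bits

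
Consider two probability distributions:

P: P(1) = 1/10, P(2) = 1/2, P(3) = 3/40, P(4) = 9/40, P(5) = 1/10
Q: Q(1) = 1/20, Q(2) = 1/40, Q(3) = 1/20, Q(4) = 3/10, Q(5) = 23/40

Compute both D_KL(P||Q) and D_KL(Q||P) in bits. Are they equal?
D_KL(P||Q) = 1.9591 bits, D_KL(Q||P) = 1.3883 bits. No, they are not equal.

D_KL(P||Q) = Σ P(x) log₂(P(x)/Q(x))

Computing term by term:
  P(1)·log₂(P(1)/Q(1)) = (1/10)·log₂((1/10)/(1/20)) = 0.10000
  P(2)·log₂(P(2)/Q(2)) = (1/2)·log₂((1/2)/(1/40)) = 2.16096
  P(3)·log₂(P(3)/Q(3)) = (3/40)·log₂((3/40)/(1/20)) = 0.04387
  P(4)·log₂(P(4)/Q(4)) = (9/40)·log₂((9/40)/(3/10)) = -0.09338
  P(5)·log₂(P(5)/Q(5)) = (1/10)·log₂((1/10)/(23/40)) = -0.25236

D_KL(P||Q) = 0.10000 + 2.16096 + 0.04387 - 0.09338 - 0.25236 = 1.95909 ≈ 1.9591 bits

D_KL(Q||P) = Σ Q(x) log₂(Q(x)/P(x))

Computing term by term:
  Q(1)·log₂(Q(1)/P(1)) = (1/20)·log₂((1/20)/(1/10)) = -0.05000
  Q(2)·log₂(Q(2)/P(2)) = (1/40)·log₂((1/40)/(1/2)) = -0.10805
  Q(3)·log₂(Q(3)/P(3)) = (1/20)·log₂((1/20)/(3/40)) = -0.02925
  Q(4)·log₂(Q(4)/P(4)) = (3/10)·log₂((3/10)/(9/40)) = 0.12451
  Q(5)·log₂(Q(5)/P(5)) = (23/40)·log₂((23/40)/(1/10)) = 1.45105

D_KL(Q||P) = -0.05000 - 0.10805 - 0.02925 + 0.12451 + 1.45105 = 1.38826 ≈ 1.3883 bits

These are NOT equal (difference: 0.5708 bits). KL divergence is asymmetric: D_KL(P||Q) ≠ D_KL(Q||P) in general.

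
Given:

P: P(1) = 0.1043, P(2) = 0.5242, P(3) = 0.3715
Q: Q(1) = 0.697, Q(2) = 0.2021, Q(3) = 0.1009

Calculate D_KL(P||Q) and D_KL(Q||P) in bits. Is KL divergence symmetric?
D_KL(P||Q) = 1.1336 bits, D_KL(Q||P) = 1.4424 bits. No, KL divergence is not symmetric.

D_KL(P||Q) = Σ P(x) log₂(P(x)/Q(x))

Computing term by term:
  P(1)·log₂(P(1)/Q(1)) = 0.1043·log₂(0.1043/0.697) = -0.28583
  P(2)·log₂(P(2)/Q(2)) = 0.5242·log₂(0.5242/0.2021) = 0.72080
  P(3)·log₂(P(3)/Q(3)) = 0.3715·log₂(0.3715/0.1009) = 0.69858

D_KL(P||Q) = -0.28583 + 0.72080 + 0.69858 = 1.13355 ≈ 1.1336 bits

D_KL(Q||P) = Σ Q(x) log₂(Q(x)/P(x))

Computing term by term:
  Q(1)·log₂(Q(1)/P(1)) = 0.697·log₂(0.697/0.1043) = 1.91007
  Q(2)·log₂(Q(2)/P(2)) = 0.2021·log₂(0.2021/0.5242) = -0.27790
  Q(3)·log₂(Q(3)/P(3)) = 0.1009·log₂(0.1009/0.3715) = -0.18974

D_KL(Q||P) = 1.91007 - 0.27790 - 0.18974 = 1.44243 ≈ 1.4424 bits

These are NOT equal (difference: 0.3088 bits). KL divergence is asymmetric: D_KL(P||Q) ≠ D_KL(Q||P) in general.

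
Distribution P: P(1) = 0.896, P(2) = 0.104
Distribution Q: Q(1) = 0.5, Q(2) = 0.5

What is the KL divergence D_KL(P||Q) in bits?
0.5185 bits

D_KL(P||Q) = Σ P(x) log₂(P(x)/Q(x))

Computing term by term:
  P(1)·log₂(P(1)/Q(1)) = 0.896·log₂(0.896/0.5) = 0.75405
  P(2)·log₂(P(2)/Q(2)) = 0.104·log₂(0.104/0.5) = -0.23560

D_KL(P||Q) = 0.75405 - 0.23560 = 0.51845 ≈ 0.5185 bits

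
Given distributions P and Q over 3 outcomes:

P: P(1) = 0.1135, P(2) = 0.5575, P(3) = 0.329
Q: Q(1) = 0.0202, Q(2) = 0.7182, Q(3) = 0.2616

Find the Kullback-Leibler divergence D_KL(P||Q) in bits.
0.1877 bits

D_KL(P||Q) = Σ P(x) log₂(P(x)/Q(x))

Computing term by term:
  P(1)·log₂(P(1)/Q(1)) = 0.1135·log₂(0.1135/0.0202) = 0.28265
  P(2)·log₂(P(2)/Q(2)) = 0.5575·log₂(0.5575/0.7182) = -0.20372
  P(3)·log₂(P(3)/Q(3)) = 0.329·log₂(0.329/0.2616) = 0.10881

D_KL(P||Q) = 0.28265 - 0.20372 + 0.10881 = 0.18774 ≈ 0.1877 bits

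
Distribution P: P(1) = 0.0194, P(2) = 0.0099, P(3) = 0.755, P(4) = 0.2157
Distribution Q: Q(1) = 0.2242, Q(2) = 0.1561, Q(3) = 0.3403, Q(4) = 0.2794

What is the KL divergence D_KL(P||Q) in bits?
0.6796 bits

D_KL(P||Q) = Σ P(x) log₂(P(x)/Q(x))

Computing term by term:
  P(1)·log₂(P(1)/Q(1)) = 0.0194·log₂(0.0194/0.2242) = -0.06849
  P(2)·log₂(P(2)/Q(2)) = 0.0099·log₂(0.0099/0.1561) = -0.03939
  P(3)·log₂(P(3)/Q(3)) = 0.755·log₂(0.755/0.3403) = 0.86800
  P(4)·log₂(P(4)/Q(4)) = 0.2157·log₂(0.2157/0.2794) = -0.08052

D_KL(P||Q) = -0.06849 - 0.03939 + 0.86800 - 0.08052 = 0.67960 ≈ 0.6796 bits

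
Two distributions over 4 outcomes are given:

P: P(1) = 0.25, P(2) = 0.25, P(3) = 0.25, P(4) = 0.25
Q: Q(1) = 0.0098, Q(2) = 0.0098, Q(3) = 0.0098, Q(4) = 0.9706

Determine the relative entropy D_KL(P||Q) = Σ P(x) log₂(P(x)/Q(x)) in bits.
3.0155 bits

D_KL(P||Q) = Σ P(x) log₂(P(x)/Q(x))

Computing term by term:
  P(1)·log₂(P(1)/Q(1)) = 0.25·log₂(0.25/0.0098) = 1.16825
  P(2)·log₂(P(2)/Q(2)) = 0.25·log₂(0.25/0.0098) = 1.16825
  P(3)·log₂(P(3)/Q(3)) = 0.25·log₂(0.25/0.0098) = 1.16825
  P(4)·log₂(P(4)/Q(4)) = 0.25·log₂(0.25/0.9706) = -0.48924

D_KL(P||Q) = 1.16825 + 1.16825 + 1.16825 - 0.48924 = 3.01551 ≈ 3.0155 bits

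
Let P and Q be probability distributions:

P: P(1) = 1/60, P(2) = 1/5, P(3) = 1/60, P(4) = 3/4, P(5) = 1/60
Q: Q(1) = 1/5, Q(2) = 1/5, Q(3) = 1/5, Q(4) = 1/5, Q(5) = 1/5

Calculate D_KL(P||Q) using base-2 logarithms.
1.2509 bits

D_KL(P||Q) = Σ P(x) log₂(P(x)/Q(x))

Computing term by term:
  P(1)·log₂(P(1)/Q(1)) = (1/60)·log₂((1/60)/(1/5)) = -0.05975
  P(2)·log₂(P(2)/Q(2)) = (1/5)·log₂((1/5)/(1/5)) = 0.00000
  P(3)·log₂(P(3)/Q(3)) = (1/60)·log₂((1/60)/(1/5)) = -0.05975
  P(4)·log₂(P(4)/Q(4)) = (3/4)·log₂((3/4)/(1/5)) = 1.43017
  P(5)·log₂(P(5)/Q(5)) = (1/60)·log₂((1/60)/(1/5)) = -0.05975

D_KL(P||Q) = -0.05975 + 0.00000 - 0.05975 + 1.43017 - 0.05975 = 1.25092 ≈ 1.2509 bits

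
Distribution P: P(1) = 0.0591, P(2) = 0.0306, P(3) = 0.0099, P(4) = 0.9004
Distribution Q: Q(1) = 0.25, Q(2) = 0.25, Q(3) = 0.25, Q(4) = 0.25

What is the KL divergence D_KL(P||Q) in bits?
1.4027 bits

D_KL(P||Q) = Σ P(x) log₂(P(x)/Q(x))

Computing term by term:
  P(1)·log₂(P(1)/Q(1)) = 0.0591·log₂(0.0591/0.25) = -0.12297
  P(2)·log₂(P(2)/Q(2)) = 0.0306·log₂(0.0306/0.25) = -0.09273
  P(3)·log₂(P(3)/Q(3)) = 0.0099·log₂(0.0099/0.25) = -0.04612
  P(4)·log₂(P(4)/Q(4)) = 0.9004·log₂(0.9004/0.25) = 1.66451

D_KL(P||Q) = -0.12297 - 0.09273 - 0.04612 + 1.66451 = 1.40269 ≈ 1.4027 bits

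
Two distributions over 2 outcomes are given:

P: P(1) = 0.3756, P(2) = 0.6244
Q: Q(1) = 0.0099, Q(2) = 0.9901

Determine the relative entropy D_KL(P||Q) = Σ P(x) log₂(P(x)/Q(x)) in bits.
1.5550 bits

D_KL(P||Q) = Σ P(x) log₂(P(x)/Q(x))

Computing term by term:
  P(1)·log₂(P(1)/Q(1)) = 0.3756·log₂(0.3756/0.0099) = 1.97026
  P(2)·log₂(P(2)/Q(2)) = 0.6244·log₂(0.6244/0.9901) = -0.41529

D_KL(P||Q) = 1.97026 - 0.41529 = 1.55497 ≈ 1.5550 bits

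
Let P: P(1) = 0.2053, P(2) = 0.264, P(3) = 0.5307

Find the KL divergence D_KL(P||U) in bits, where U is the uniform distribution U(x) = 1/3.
0.1237 bits

U(i) = 1/3 for all i

D_KL(P||U) = Σ P(x) log₂(P(x) / (1/3))
           = Σ P(x) log₂(P(x)) + log₂(3)
           = log₂(3) - H(P)

H(P) = -Σ P(x) log₂(P(x)):
  -P(1)·log₂(P(1)) = -(0.2053)·log₂(0.2053) = 0.46895
  -P(2)·log₂(P(2)) = -(0.264)·log₂(0.264) = 0.50725
  -P(3)·log₂(P(3)) = -(0.5307)·log₂(0.5307) = 0.48508
H(P) = 0.46895 + 0.50725 + 0.48508 = 1.46128 bits

log₂(3) = 1.58496 bits

D_KL(P||U) = 1.58496 - 1.46128 = 0.12368 ≈ 0.1237 bits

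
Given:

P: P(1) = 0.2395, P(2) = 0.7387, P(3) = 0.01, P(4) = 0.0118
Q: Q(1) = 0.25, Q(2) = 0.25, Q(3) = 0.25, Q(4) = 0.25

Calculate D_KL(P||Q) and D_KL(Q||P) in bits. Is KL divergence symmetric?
D_KL(P||Q) = 1.0414 bits, D_KL(Q||P) = 1.8869 bits. No, KL divergence is not symmetric.

D_KL(P||Q) = Σ P(x) log₂(P(x)/Q(x))

Computing term by term:
  P(1)·log₂(P(1)/Q(1)) = 0.2395·log₂(0.2395/0.25) = -0.01483
  P(2)·log₂(P(2)/Q(2)) = 0.7387·log₂(0.7387/0.25) = 1.15463
  P(3)·log₂(P(3)/Q(3)) = 0.01·log₂(0.01/0.25) = -0.04644
  P(4)·log₂(P(4)/Q(4)) = 0.0118·log₂(0.0118/0.25) = -0.05198

D_KL(P||Q) = -0.01483 + 1.15463 - 0.04644 - 0.05198 = 1.04138 ≈ 1.0414 bits

D_KL(Q||P) = Σ Q(x) log₂(Q(x)/P(x))

Computing term by term:
  Q(1)·log₂(Q(1)/P(1)) = 0.25·log₂(0.25/0.2395) = 0.01548
  Q(2)·log₂(Q(2)/P(2)) = 0.25·log₂(0.25/0.7387) = -0.39077
  Q(3)·log₂(Q(3)/P(3)) = 0.25·log₂(0.25/0.01) = 1.16096
  Q(4)·log₂(Q(4)/P(4)) = 0.25·log₂(0.25/0.0118) = 1.10127

D_KL(Q||P) = 0.01548 - 0.39077 + 1.16096 + 1.10127 = 1.88694 ≈ 1.8869 bits

These are NOT equal (difference: 0.8455 bits). KL divergence is asymmetric: D_KL(P||Q) ≠ D_KL(Q||P) in general.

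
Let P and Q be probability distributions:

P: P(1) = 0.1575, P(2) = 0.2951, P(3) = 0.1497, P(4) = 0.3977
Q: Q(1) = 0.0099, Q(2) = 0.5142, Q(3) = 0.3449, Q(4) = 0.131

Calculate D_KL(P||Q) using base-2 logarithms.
0.8492 bits

D_KL(P||Q) = Σ P(x) log₂(P(x)/Q(x))

Computing term by term:
  P(1)·log₂(P(1)/Q(1)) = 0.1575·log₂(0.1575/0.0099) = 0.62871
  P(2)·log₂(P(2)/Q(2)) = 0.2951·log₂(0.2951/0.5142) = -0.23641
  P(3)·log₂(P(3)/Q(3)) = 0.1497·log₂(0.1497/0.3449) = -0.18025
  P(4)·log₂(P(4)/Q(4)) = 0.3977·log₂(0.3977/0.131) = 0.63716

D_KL(P||Q) = 0.62871 - 0.23641 - 0.18025 + 0.63716 = 0.84921 ≈ 0.8492 bits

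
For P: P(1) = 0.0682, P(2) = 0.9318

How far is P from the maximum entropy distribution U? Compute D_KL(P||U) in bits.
0.6408 bits

U(i) = 1/2 for all i

D_KL(P||U) = Σ P(x) log₂(P(x) / (1/2))
           = Σ P(x) log₂(P(x)) + log₂(2)
           = log₂(2) - H(P)

H(P) = -Σ P(x) log₂(P(x)):
  -P(1)·log₂(P(1)) = -(0.0682)·log₂(0.0682) = 0.26421
  -P(2)·log₂(P(2)) = -(0.9318)·log₂(0.9318) = 0.09496
H(P) = 0.26421 + 0.09496 = 0.35917 bits

log₂(2) = 1.00000 bits

D_KL(P||U) = 1.00000 - 0.35917 = 0.64083 ≈ 0.6408 bits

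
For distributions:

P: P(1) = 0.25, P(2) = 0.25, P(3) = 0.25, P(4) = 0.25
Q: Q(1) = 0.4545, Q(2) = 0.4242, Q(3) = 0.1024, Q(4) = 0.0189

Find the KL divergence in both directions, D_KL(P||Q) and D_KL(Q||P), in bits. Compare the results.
D_KL(P||Q) = 0.8470 bits, D_KL(Q||P) = 0.5133 bits. D_KL(P||Q) is larger than D_KL(Q||P) by 0.3337 bits; the two directions differ.

D_KL(P||Q) = Σ P(x) log₂(P(x)/Q(x))

Computing term by term:
  P(1)·log₂(P(1)/Q(1)) = 0.25·log₂(0.25/0.4545) = -0.21559
  P(2)·log₂(P(2)/Q(2)) = 0.25·log₂(0.25/0.4242) = -0.19070
  P(3)·log₂(P(3)/Q(3)) = 0.25·log₂(0.25/0.1024) = 0.32193
  P(4)·log₂(P(4)/Q(4)) = 0.25·log₂(0.25/0.0189) = 0.93137

D_KL(P||Q) = -0.21559 - 0.19070 + 0.32193 + 0.93137 = 0.84701 ≈ 0.8470 bits

D_KL(Q||P) = Σ Q(x) log₂(Q(x)/P(x))

Computing term by term:
  Q(1)·log₂(Q(1)/P(1)) = 0.4545·log₂(0.4545/0.25) = 0.39194
  Q(2)·log₂(Q(2)/P(2)) = 0.4242·log₂(0.4242/0.25) = 0.32359
  Q(3)·log₂(Q(3)/P(3)) = 0.1024·log₂(0.1024/0.25) = -0.13186
  Q(4)·log₂(Q(4)/P(4)) = 0.0189·log₂(0.0189/0.25) = -0.07041

D_KL(Q||P) = 0.39194 + 0.32359 - 0.13186 - 0.07041 = 0.51326 ≈ 0.5133 bits

These are NOT equal (difference: 0.3337 bits). KL divergence is asymmetric: D_KL(P||Q) ≠ D_KL(Q||P) in general.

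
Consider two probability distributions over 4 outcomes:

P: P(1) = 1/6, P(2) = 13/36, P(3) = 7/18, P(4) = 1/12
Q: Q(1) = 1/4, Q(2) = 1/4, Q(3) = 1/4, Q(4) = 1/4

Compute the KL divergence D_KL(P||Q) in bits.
0.2099 bits

D_KL(P||Q) = Σ P(x) log₂(P(x)/Q(x))

Computing term by term:
  P(1)·log₂(P(1)/Q(1)) = (1/6)·log₂((1/6)/(1/4)) = -0.09749
  P(2)·log₂(P(2)/Q(2)) = (13/36)·log₂((13/36)/(1/4)) = 0.19157
  P(3)·log₂(P(3)/Q(3)) = (7/18)·log₂((7/18)/(1/4)) = 0.24789
  P(4)·log₂(P(4)/Q(4)) = (1/12)·log₂((1/12)/(1/4)) = -0.13208

D_KL(P||Q) = -0.09749 + 0.19157 + 0.24789 - 0.13208 = 0.20989 ≈ 0.2099 bits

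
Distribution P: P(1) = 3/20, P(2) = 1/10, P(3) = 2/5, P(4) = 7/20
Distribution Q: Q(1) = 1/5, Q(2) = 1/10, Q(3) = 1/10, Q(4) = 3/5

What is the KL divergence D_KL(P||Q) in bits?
0.4656 bits

D_KL(P||Q) = Σ P(x) log₂(P(x)/Q(x))

Computing term by term:
  P(1)·log₂(P(1)/Q(1)) = (3/20)·log₂((3/20)/(1/5)) = -0.06226
  P(2)·log₂(P(2)/Q(2)) = (1/10)·log₂((1/10)/(1/10)) = 0.00000
  P(3)·log₂(P(3)/Q(3)) = (2/5)·log₂((2/5)/(1/10)) = 0.80000
  P(4)·log₂(P(4)/Q(4)) = (7/20)·log₂((7/20)/(3/5)) = -0.27216

D_KL(P||Q) = -0.06226 + 0.00000 + 0.80000 - 0.27216 = 0.46558 ≈ 0.4656 bits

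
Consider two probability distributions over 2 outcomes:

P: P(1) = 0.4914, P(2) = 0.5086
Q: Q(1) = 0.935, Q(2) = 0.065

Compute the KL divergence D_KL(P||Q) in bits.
1.0535 bits

D_KL(P||Q) = Σ P(x) log₂(P(x)/Q(x))

Computing term by term:
  P(1)·log₂(P(1)/Q(1)) = 0.4914·log₂(0.4914/0.935) = -0.45605
  P(2)·log₂(P(2)/Q(2)) = 0.5086·log₂(0.5086/0.065) = 1.50953

D_KL(P||Q) = -0.45605 + 1.50953 = 1.05348 ≈ 1.0535 bits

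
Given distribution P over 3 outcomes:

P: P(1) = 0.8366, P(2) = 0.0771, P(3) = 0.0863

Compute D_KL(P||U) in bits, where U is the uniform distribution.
0.7796 bits

U(i) = 1/3 for all i

D_KL(P||U) = Σ P(x) log₂(P(x) / (1/3))
           = Σ P(x) log₂(P(x)) + log₂(3)
           = log₂(3) - H(P)

H(P) = -Σ P(x) log₂(P(x)):
  -P(1)·log₂(P(1)) = -(0.8366)·log₂(0.8366) = 0.21533
  -P(2)·log₂(P(2)) = -(0.0771)·log₂(0.0771) = 0.28505
  -P(3)·log₂(P(3)) = -(0.0863)·log₂(0.0863) = 0.30503
H(P) = 0.21533 + 0.28505 + 0.30503 = 0.80541 bits

log₂(3) = 1.58496 bits

D_KL(P||U) = 1.58496 - 0.80541 = 0.77955 ≈ 0.7796 bits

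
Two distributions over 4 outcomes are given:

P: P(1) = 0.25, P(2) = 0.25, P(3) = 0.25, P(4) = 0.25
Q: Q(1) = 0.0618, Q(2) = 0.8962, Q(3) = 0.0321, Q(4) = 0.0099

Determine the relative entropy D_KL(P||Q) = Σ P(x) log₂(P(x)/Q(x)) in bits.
1.9485 bits

D_KL(P||Q) = Σ P(x) log₂(P(x)/Q(x))

Computing term by term:
  P(1)·log₂(P(1)/Q(1)) = 0.25·log₂(0.25/0.0618) = 0.50406
  P(2)·log₂(P(2)/Q(2)) = 0.25·log₂(0.25/0.8962) = -0.46047
  P(3)·log₂(P(3)/Q(3)) = 0.25·log₂(0.25/0.0321) = 0.74032
  P(4)·log₂(P(4)/Q(4)) = 0.25·log₂(0.25/0.0099) = 1.16459

D_KL(P||Q) = 0.50406 - 0.46047 + 0.74032 + 1.16459 = 1.94850 ≈ 1.9485 bits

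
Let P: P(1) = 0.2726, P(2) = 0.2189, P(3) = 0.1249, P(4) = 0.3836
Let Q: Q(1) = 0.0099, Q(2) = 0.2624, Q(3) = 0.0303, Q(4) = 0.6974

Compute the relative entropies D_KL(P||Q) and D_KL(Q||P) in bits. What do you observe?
D_KL(P||Q) = 1.1711 bits, D_KL(Q||P) = 0.5608 bits. The two directions give different values (D_KL(P||Q) exceeds D_KL(Q||P) by 0.6103 bits): KL divergence is asymmetric.

D_KL(P||Q) = Σ P(x) log₂(P(x)/Q(x))

Computing term by term:
  P(1)·log₂(P(1)/Q(1)) = 0.2726·log₂(0.2726/0.0099) = 1.30390
  P(2)·log₂(P(2)/Q(2)) = 0.2189·log₂(0.2189/0.2624) = -0.05724
  P(3)·log₂(P(3)/Q(3)) = 0.1249·log₂(0.1249/0.0303) = 0.25522
  P(4)·log₂(P(4)/Q(4)) = 0.3836·log₂(0.3836/0.6974) = -0.33081

D_KL(P||Q) = 1.30390 - 0.05724 + 0.25522 - 0.33081 = 1.17107 ≈ 1.1711 bits

D_KL(Q||P) = Σ Q(x) log₂(Q(x)/P(x))

Computing term by term:
  Q(1)·log₂(Q(1)/P(1)) = 0.0099·log₂(0.0099/0.2726) = -0.04735
  Q(2)·log₂(Q(2)/P(2)) = 0.2624·log₂(0.2624/0.2189) = 0.06862
  Q(3)·log₂(Q(3)/P(3)) = 0.0303·log₂(0.0303/0.1249) = -0.06191
  Q(4)·log₂(Q(4)/P(4)) = 0.6974·log₂(0.6974/0.3836) = 0.60143

D_KL(Q||P) = -0.04735 + 0.06862 - 0.06191 + 0.60143 = 0.56079 ≈ 0.5608 bits

These are NOT equal (difference: 0.6103 bits). KL divergence is asymmetric: D_KL(P||Q) ≠ D_KL(Q||P) in general.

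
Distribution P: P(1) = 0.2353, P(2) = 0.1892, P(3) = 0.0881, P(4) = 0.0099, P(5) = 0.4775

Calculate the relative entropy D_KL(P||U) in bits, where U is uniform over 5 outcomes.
0.4924 bits

U(i) = 1/5 for all i

D_KL(P||U) = Σ P(x) log₂(P(x) / (1/5))
           = Σ P(x) log₂(P(x)) + log₂(5)
           = log₂(5) - H(P)

H(P) = -Σ P(x) log₂(P(x)):
  -P(1)·log₂(P(1)) = -(0.2353)·log₂(0.2353) = 0.49117
  -P(2)·log₂(P(2)) = -(0.1892)·log₂(0.1892) = 0.45446
  -P(3)·log₂(P(3)) = -(0.0881)·log₂(0.0881) = 0.30877
  -P(4)·log₂(P(4)) = -(0.0099)·log₂(0.0099) = 0.06592
  -P(5)·log₂(P(5)) = -(0.4775)·log₂(0.4775) = 0.50922
H(P) = 0.49117 + 0.45446 + 0.30877 + 0.06592 + 0.50922 = 1.82954 bits

log₂(5) = 2.32193 bits

D_KL(P||U) = 2.32193 - 1.82954 = 0.49239 ≈ 0.4924 bits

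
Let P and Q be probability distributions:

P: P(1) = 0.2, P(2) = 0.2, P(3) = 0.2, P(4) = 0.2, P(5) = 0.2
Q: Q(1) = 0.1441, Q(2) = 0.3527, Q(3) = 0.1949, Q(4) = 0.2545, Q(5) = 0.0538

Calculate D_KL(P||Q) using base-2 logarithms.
0.2477 bits

D_KL(P||Q) = Σ P(x) log₂(P(x)/Q(x))

Computing term by term:
  P(1)·log₂(P(1)/Q(1)) = 0.2·log₂(0.2/0.1441) = 0.09459
  P(2)·log₂(P(2)/Q(2)) = 0.2·log₂(0.2/0.3527) = -0.16369
  P(3)·log₂(P(3)/Q(3)) = 0.2·log₂(0.2/0.1949) = 0.00745
  P(4)·log₂(P(4)/Q(4)) = 0.2·log₂(0.2/0.2545) = -0.06953
  P(5)·log₂(P(5)/Q(5)) = 0.2·log₂(0.2/0.0538) = 0.37886

D_KL(P||Q) = 0.09459 - 0.16369 + 0.00745 - 0.06953 + 0.37886 = 0.24768 ≈ 0.2477 bits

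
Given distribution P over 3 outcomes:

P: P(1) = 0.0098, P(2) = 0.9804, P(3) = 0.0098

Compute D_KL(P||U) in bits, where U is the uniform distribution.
1.4262 bits

U(i) = 1/3 for all i

D_KL(P||U) = Σ P(x) log₂(P(x) / (1/3))
           = Σ P(x) log₂(P(x)) + log₂(3)
           = log₂(3) - H(P)

H(P) = -Σ P(x) log₂(P(x)):
  -P(1)·log₂(P(1)) = -(0.0098)·log₂(0.0098) = 0.06540
  -P(2)·log₂(P(2)) = -(0.9804)·log₂(0.9804) = 0.02800
  -P(3)·log₂(P(3)) = -(0.0098)·log₂(0.0098) = 0.06540
H(P) = 0.06540 + 0.02800 + 0.06540 = 0.15880 bits

log₂(3) = 1.58496 bits

D_KL(P||U) = 1.58496 - 0.15880 = 1.42616 ≈ 1.4262 bits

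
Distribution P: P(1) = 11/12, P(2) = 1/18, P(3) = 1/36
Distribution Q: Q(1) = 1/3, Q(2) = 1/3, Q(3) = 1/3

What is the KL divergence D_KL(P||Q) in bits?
1.0946 bits

D_KL(P||Q) = Σ P(x) log₂(P(x)/Q(x))

Computing term by term:
  P(1)·log₂(P(1)/Q(1)) = (11/12)·log₂((11/12)/(1/3)) = 1.33781
  P(2)·log₂(P(2)/Q(2)) = (1/18)·log₂((1/18)/(1/3)) = -0.14361
  P(3)·log₂(P(3)/Q(3)) = (1/36)·log₂((1/36)/(1/3)) = -0.09958

D_KL(P||Q) = 1.33781 - 0.14361 - 0.09958 = 1.09462 ≈ 1.0946 bits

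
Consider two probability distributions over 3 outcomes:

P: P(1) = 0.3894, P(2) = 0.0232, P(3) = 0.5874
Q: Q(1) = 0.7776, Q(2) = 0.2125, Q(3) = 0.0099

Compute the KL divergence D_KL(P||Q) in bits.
2.9976 bits

D_KL(P||Q) = Σ P(x) log₂(P(x)/Q(x))

Computing term by term:
  P(1)·log₂(P(1)/Q(1)) = 0.3894·log₂(0.3894/0.7776) = -0.38853
  P(2)·log₂(P(2)/Q(2)) = 0.0232·log₂(0.0232/0.2125) = -0.07413
  P(3)·log₂(P(3)/Q(3)) = 0.5874·log₂(0.5874/0.0099) = 3.46024

D_KL(P||Q) = -0.38853 - 0.07413 + 3.46024 = 2.99758 ≈ 2.9976 bits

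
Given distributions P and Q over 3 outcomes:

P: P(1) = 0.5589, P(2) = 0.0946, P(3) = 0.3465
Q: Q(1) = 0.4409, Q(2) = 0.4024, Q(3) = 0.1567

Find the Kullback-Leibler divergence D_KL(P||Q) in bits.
0.3903 bits

D_KL(P||Q) = Σ P(x) log₂(P(x)/Q(x))

Computing term by term:
  P(1)·log₂(P(1)/Q(1)) = 0.5589·log₂(0.5589/0.4409) = 0.19122
  P(2)·log₂(P(2)/Q(2)) = 0.0946·log₂(0.0946/0.4024) = -0.19759
  P(3)·log₂(P(3)/Q(3)) = 0.3465·log₂(0.3465/0.1567) = 0.39669

D_KL(P||Q) = 0.19122 - 0.19759 + 0.39669 = 0.39032 ≈ 0.3903 bits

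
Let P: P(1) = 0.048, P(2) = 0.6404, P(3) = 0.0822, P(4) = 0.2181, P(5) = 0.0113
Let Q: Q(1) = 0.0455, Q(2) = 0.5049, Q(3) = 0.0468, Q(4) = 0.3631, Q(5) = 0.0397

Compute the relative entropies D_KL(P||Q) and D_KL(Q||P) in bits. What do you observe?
D_KL(P||Q) = 0.1093 bits, D_KL(Q||P) = 0.1243 bits. The two directions give different values (D_KL(Q||P) exceeds D_KL(P||Q) by 0.0150 bits): KL divergence is asymmetric.

D_KL(P||Q) = Σ P(x) log₂(P(x)/Q(x))

Computing term by term:
  P(1)·log₂(P(1)/Q(1)) = 0.048·log₂(0.048/0.0455) = 0.00370
  P(2)·log₂(P(2)/Q(2)) = 0.6404·log₂(0.6404/0.5049) = 0.21964
  P(3)·log₂(P(3)/Q(3)) = 0.0822·log₂(0.0822/0.0468) = 0.06680
  P(4)·log₂(P(4)/Q(4)) = 0.2181·log₂(0.2181/0.3631) = -0.16039
  P(5)·log₂(P(5)/Q(5)) = 0.0113·log₂(0.0113/0.0397) = -0.02048

D_KL(P||Q) = 0.00370 + 0.21964 + 0.06680 - 0.16039 - 0.02048 = 0.10927 ≈ 0.1093 bits

D_KL(Q||P) = Σ Q(x) log₂(Q(x)/P(x))

Computing term by term:
  Q(1)·log₂(Q(1)/P(1)) = 0.0455·log₂(0.0455/0.048) = -0.00351
  Q(2)·log₂(Q(2)/P(2)) = 0.5049·log₂(0.5049/0.6404) = -0.17317
  Q(3)·log₂(Q(3)/P(3)) = 0.0468·log₂(0.0468/0.0822) = -0.03803
  Q(4)·log₂(Q(4)/P(4)) = 0.3631·log₂(0.3631/0.2181) = 0.26702
  Q(5)·log₂(Q(5)/P(5)) = 0.0397·log₂(0.0397/0.0113) = 0.07197

D_KL(Q||P) = -0.00351 - 0.17317 - 0.03803 + 0.26702 + 0.07197 = 0.12428 ≈ 0.1243 bits

These are NOT equal (difference: 0.0150 bits). KL divergence is asymmetric: D_KL(P||Q) ≠ D_KL(Q||P) in general.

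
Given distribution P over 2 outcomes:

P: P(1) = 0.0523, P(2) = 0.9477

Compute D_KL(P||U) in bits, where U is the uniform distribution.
0.7039 bits

U(i) = 1/2 for all i

D_KL(P||U) = Σ P(x) log₂(P(x) / (1/2))
           = Σ P(x) log₂(P(x)) + log₂(2)
           = log₂(2) - H(P)

H(P) = -Σ P(x) log₂(P(x)):
  -P(1)·log₂(P(1)) = -(0.0523)·log₂(0.0523) = 0.22264
  -P(2)·log₂(P(2)) = -(0.9477)·log₂(0.9477) = 0.07344
H(P) = 0.22264 + 0.07344 = 0.29608 bits

log₂(2) = 1.00000 bits

D_KL(P||U) = 1.00000 - 0.29608 = 0.70392 ≈ 0.7039 bits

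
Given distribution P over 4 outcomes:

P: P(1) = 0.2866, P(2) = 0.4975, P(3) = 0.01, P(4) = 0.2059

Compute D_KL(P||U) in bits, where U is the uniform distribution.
0.4463 bits

U(i) = 1/4 for all i

D_KL(P||U) = Σ P(x) log₂(P(x) / (1/4))
           = Σ P(x) log₂(P(x)) + log₂(4)
           = log₂(4) - H(P)

H(P) = -Σ P(x) log₂(P(x)):
  -P(1)·log₂(P(1)) = -(0.2866)·log₂(0.2866) = 0.51671
  -P(2)·log₂(P(2)) = -(0.4975)·log₂(0.4975) = 0.50110
  -P(3)·log₂(P(3)) = -(0.01)·log₂(0.01) = 0.06644
  -P(4)·log₂(P(4)) = -(0.2059)·log₂(0.2059) = 0.46945
H(P) = 0.51671 + 0.50110 + 0.06644 + 0.46945 = 1.55370 bits

log₂(4) = 2.00000 bits

D_KL(P||U) = 2.00000 - 1.55370 = 0.44630 ≈ 0.4463 bits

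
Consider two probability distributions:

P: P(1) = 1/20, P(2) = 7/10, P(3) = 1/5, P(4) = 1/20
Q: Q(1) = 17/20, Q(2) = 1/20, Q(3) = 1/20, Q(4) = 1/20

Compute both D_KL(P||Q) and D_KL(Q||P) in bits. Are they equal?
D_KL(P||Q) = 2.8608 bits, D_KL(Q||P) = 3.1840 bits. No, they are not equal.

D_KL(P||Q) = Σ P(x) log₂(P(x)/Q(x))

Computing term by term:
  P(1)·log₂(P(1)/Q(1)) = (1/20)·log₂((1/20)/(17/20)) = -0.20437
  P(2)·log₂(P(2)/Q(2)) = (7/10)·log₂((7/10)/(1/20)) = 2.66515
  P(3)·log₂(P(3)/Q(3)) = (1/5)·log₂((1/5)/(1/20)) = 0.40000
  P(4)·log₂(P(4)/Q(4)) = (1/20)·log₂((1/20)/(1/20)) = 0.00000

D_KL(P||Q) = -0.20437 + 2.66515 + 0.40000 + 0.00000 = 2.86078 ≈ 2.8608 bits

D_KL(Q||P) = Σ Q(x) log₂(Q(x)/P(x))

Computing term by term:
  Q(1)·log₂(Q(1)/P(1)) = (17/20)·log₂((17/20)/(1/20)) = 3.47434
  Q(2)·log₂(Q(2)/P(2)) = (1/20)·log₂((1/20)/(7/10)) = -0.19037
  Q(3)·log₂(Q(3)/P(3)) = (1/20)·log₂((1/20)/(1/5)) = -0.10000
  Q(4)·log₂(Q(4)/P(4)) = (1/20)·log₂((1/20)/(1/20)) = 0.00000

D_KL(Q||P) = 3.47434 - 0.19037 - 0.10000 + 0.00000 = 3.18397 ≈ 3.1840 bits

These are NOT equal (difference: 0.3232 bits). KL divergence is asymmetric: D_KL(P||Q) ≠ D_KL(Q||P) in general.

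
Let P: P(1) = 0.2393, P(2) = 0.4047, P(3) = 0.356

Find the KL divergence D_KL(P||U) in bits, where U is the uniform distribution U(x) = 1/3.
0.0326 bits

U(i) = 1/3 for all i

D_KL(P||U) = Σ P(x) log₂(P(x) / (1/3))
           = Σ P(x) log₂(P(x)) + log₂(3)
           = log₂(3) - H(P)

H(P) = -Σ P(x) log₂(P(x)):
  -P(1)·log₂(P(1)) = -(0.2393)·log₂(0.2393) = 0.49370
  -P(2)·log₂(P(2)) = -(0.4047)·log₂(0.4047) = 0.52816
  -P(3)·log₂(P(3)) = -(0.356)·log₂(0.356) = 0.53046
H(P) = 0.49370 + 0.52816 + 0.53046 = 1.55232 bits

log₂(3) = 1.58496 bits

D_KL(P||U) = 1.58496 - 1.55232 = 0.03264 ≈ 0.0326 bits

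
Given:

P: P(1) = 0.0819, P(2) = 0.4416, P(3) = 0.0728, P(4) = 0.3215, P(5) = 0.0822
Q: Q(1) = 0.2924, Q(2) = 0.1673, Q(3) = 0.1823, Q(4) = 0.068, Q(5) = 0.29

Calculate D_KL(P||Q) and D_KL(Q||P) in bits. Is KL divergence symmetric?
D_KL(P||Q) = 0.9426 bits, D_KL(Q||P) = 0.9191 bits. No, KL divergence is not symmetric.

D_KL(P||Q) = Σ P(x) log₂(P(x)/Q(x))

Computing term by term:
  P(1)·log₂(P(1)/Q(1)) = 0.0819·log₂(0.0819/0.2924) = -0.15037
  P(2)·log₂(P(2)/Q(2)) = 0.4416·log₂(0.4416/0.1673) = 0.61837
  P(3)·log₂(P(3)/Q(3)) = 0.0728·log₂(0.0728/0.1823) = -0.09641
  P(4)·log₂(P(4)/Q(4)) = 0.3215·log₂(0.3215/0.068) = 0.72055
  P(5)·log₂(P(5)/Q(5)) = 0.0822·log₂(0.0822/0.29) = -0.14951

D_KL(P||Q) = -0.15037 + 0.61837 - 0.09641 + 0.72055 - 0.14951 = 0.94263 ≈ 0.9426 bits

D_KL(Q||P) = Σ Q(x) log₂(Q(x)/P(x))

Computing term by term:
  Q(1)·log₂(Q(1)/P(1)) = 0.2924·log₂(0.2924/0.0819) = 0.53685
  Q(2)·log₂(Q(2)/P(2)) = 0.1673·log₂(0.1673/0.4416) = -0.23427
  Q(3)·log₂(Q(3)/P(3)) = 0.1823·log₂(0.1823/0.0728) = 0.24142
  Q(4)·log₂(Q(4)/P(4)) = 0.068·log₂(0.068/0.3215) = -0.15240
  Q(5)·log₂(Q(5)/P(5)) = 0.29·log₂(0.29/0.0822) = 0.52746

D_KL(Q||P) = 0.53685 - 0.23427 + 0.24142 - 0.15240 + 0.52746 = 0.91906 ≈ 0.9191 bits

These are NOT equal (difference: 0.0235 bits). KL divergence is asymmetric: D_KL(P||Q) ≠ D_KL(Q||P) in general.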